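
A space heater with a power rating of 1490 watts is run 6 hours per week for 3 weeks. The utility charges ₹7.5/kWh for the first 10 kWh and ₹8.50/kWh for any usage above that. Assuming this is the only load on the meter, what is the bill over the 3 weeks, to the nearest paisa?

Runtime = 6 h/week × 3 weeks = 18 h
Energy = 1.49 kW × 18 h = 26.82 kWh
Tier 1 (0–10 kWh): 10 × ₹7.5 = ₹75
Above 10 kWh: 16.82 × ₹8.50 = ₹142.97
Bill = ₹217.97

₹217.97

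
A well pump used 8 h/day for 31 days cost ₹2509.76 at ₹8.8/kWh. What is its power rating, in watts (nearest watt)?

1150 W

Energy = ₹2509.76 ÷ ₹8.8/kWh = 285.2 kWh
Runtime = 8 h/day × 31 days = 248 h
Power = 285.2 kWh ÷ 248 h = 1.15 kW = 1150 W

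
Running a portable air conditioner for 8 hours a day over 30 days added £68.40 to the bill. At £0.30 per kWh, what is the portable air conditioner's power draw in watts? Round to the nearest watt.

950 W

Energy = £68.40 ÷ £0.30/kWh = 228 kWh
Runtime = 8 h/day × 30 days = 240 h
Power = 228 kWh ÷ 240 h = 0.95 kW = 950 W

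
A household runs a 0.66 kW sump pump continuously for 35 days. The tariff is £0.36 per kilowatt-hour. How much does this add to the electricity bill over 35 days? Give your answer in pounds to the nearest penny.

Runtime = 24 h × 35 = 840 h
Energy = 0.66 kW × 840 h = 554.4 kWh
Cost = 554.4 kWh × £0.36/kWh = £199.58

£199.58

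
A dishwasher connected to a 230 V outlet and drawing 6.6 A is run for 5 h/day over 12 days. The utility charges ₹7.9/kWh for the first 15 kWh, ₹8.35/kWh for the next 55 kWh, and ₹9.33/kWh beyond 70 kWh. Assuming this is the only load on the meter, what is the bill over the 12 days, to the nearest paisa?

Power = 6.6 A × 230 V = 1518 W = 1.518 kW
Runtime = 5 h/day × 12 days = 60 h
Energy = 1.518 kW × 60 h = 91.08 kWh
Tier 1 (0–15 kWh): 15 × ₹7.9 = ₹118.5
Tier 2 (15–70 kWh): 55 × ₹8.35 = ₹459.25
Above 70 kWh: 21.08 × ₹9.33 = ₹196.6764
Bill = ₹774.43

₹774.43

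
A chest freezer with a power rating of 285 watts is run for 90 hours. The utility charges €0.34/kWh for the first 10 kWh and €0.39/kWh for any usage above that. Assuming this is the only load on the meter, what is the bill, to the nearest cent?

€9.50

Energy = 0.285 kW × 90 h = 25.65 kWh
Tier 1 (0–10 kWh): 10 × €0.34 = €3.4
Above 10 kWh: 15.65 × €0.39 = €6.1035
Bill = €9.50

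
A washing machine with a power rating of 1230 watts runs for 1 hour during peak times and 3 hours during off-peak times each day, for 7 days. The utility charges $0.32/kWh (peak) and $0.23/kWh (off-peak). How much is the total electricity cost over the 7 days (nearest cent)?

$8.70

Peak energy = 1.23 kW × 1 h × 7 = 8.61 kWh
Off-peak energy = 1.23 kW × 3 h × 7 = 25.83 kWh
Cost = 8.61 × $0.32 + 25.83 × $0.23 = $2.7552 + $5.9409 = $8.70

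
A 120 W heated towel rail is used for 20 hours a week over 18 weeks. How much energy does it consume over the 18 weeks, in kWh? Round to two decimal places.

Runtime = 20 h/week × 18 weeks = 360 h
Energy = 0.12 kW × 360 h = 43.2 kWh

43.20 kWh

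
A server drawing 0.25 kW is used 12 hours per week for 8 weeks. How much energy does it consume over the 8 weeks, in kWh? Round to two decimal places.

Runtime = 12 h/week × 8 weeks = 96 h
Energy = 0.25 kW × 96 h = 24 kWh

24.00 kWh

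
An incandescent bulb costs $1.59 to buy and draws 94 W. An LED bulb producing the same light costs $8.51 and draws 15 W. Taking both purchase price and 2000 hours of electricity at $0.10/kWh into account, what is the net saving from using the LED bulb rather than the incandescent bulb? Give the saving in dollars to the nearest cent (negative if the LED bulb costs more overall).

incandescent bulb: $1.59 + (94/1000) kW × 2000 h × $0.10 = $1.59 + $18.8 = $20.39
LED bulb: $8.51 + (15/1000) kW × 2000 h × $0.10 = $8.51 + $3 = $11.51
Saving = $20.39 − $11.51 = $8.88

$8.88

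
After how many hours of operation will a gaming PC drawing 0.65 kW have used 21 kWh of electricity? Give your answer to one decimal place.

Hours = 21 kWh ÷ 0.65 kW = 32.3 h

32.3 h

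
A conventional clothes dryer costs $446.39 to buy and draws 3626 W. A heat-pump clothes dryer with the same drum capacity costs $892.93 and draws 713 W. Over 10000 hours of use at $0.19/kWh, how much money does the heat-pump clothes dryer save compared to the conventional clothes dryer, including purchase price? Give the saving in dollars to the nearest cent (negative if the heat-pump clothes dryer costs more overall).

conventional clothes dryer: $446.39 + (3626/1000) kW × 10000 h × $0.19 = $446.39 + $6889.4 = $7335.79
heat-pump clothes dryer: $892.93 + (713/1000) kW × 10000 h × $0.19 = $892.93 + $1354.7 = $2247.63
Saving = $7335.79 − $2247.63 = $5088.16

$5088.16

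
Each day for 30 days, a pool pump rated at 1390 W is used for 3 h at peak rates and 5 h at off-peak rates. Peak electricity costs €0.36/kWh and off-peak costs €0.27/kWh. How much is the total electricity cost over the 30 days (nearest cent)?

€101.33

Peak energy = 1.39 kW × 3 h × 30 = 125.1 kWh
Off-peak energy = 1.39 kW × 5 h × 30 = 208.5 kWh
Cost = 125.1 × €0.36 + 208.5 × €0.27 = €45.036 + €56.295 = €101.33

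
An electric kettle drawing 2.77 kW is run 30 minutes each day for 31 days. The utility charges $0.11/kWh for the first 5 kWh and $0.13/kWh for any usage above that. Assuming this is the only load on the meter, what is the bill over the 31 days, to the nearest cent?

$5.48

Runtime = 30 min × 31 = 930 min = 15.5 h
Energy = 2.77 kW × 15.5 h = 42.935 kWh
Tier 1 (0–5 kWh): 5 × $0.11 = $0.55
Above 5 kWh: 37.935 × $0.13 = $4.93155
Bill = $5.48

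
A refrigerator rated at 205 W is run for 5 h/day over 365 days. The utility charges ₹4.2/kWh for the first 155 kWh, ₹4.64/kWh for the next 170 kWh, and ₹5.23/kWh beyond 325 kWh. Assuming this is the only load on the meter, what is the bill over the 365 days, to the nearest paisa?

Runtime = 5 h/day × 365 days = 1825 h
Energy = 0.205 kW × 1825 h = 374.125 kWh
Tier 1 (0–155 kWh): 155 × ₹4.2 = ₹651
Tier 2 (155–325 kWh): 170 × ₹4.64 = ₹788.8
Above 325 kWh: 49.125 × ₹5.23 = ₹256.92375
Bill = ₹1696.72

₹1696.72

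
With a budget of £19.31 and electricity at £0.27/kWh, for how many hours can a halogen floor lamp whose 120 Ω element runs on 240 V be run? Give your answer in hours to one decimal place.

Power = V²/R = 240²/120 = 480 W = 0.48 kW
Energy available = £19.31 ÷ £0.27/kWh = 71.5185 kWh
Hours = 71.5185 kWh ÷ 0.48 kW = 149.0 h

149.0 h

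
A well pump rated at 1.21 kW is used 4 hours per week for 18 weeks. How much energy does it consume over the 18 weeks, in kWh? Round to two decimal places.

87.12 kWh

Runtime = 4 h/week × 18 weeks = 72 h
Energy = 1.21 kW × 72 h = 87.12 kWh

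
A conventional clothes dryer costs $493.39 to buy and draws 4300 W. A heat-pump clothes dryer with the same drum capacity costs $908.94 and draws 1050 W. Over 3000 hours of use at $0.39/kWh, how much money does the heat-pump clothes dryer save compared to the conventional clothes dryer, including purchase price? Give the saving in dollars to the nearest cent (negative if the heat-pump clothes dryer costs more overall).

$3386.95

conventional clothes dryer: $493.39 + (4300/1000) kW × 3000 h × $0.39 = $493.39 + $5031 = $5524.39
heat-pump clothes dryer: $908.94 + (1050/1000) kW × 3000 h × $0.39 = $908.94 + $1228.5 = $2137.44
Saving = $5524.39 − $2137.44 = $3386.95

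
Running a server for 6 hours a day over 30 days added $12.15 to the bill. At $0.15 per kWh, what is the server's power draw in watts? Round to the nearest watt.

Energy = $12.15 ÷ $0.15/kWh = 81 kWh
Runtime = 6 h/day × 30 days = 180 h
Power = 81 kWh ÷ 180 h = 0.45 kW = 450 W

450 W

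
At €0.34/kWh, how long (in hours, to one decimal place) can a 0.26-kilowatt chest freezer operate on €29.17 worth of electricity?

Energy available = €29.17 ÷ €0.34/kWh = 85.7941 kWh
Hours = 85.7941 kWh ÷ 0.26 kW = 330.0 h

330.0 h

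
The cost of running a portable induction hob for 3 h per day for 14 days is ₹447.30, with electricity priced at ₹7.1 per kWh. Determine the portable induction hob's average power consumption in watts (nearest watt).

1500 W

Energy = ₹447.30 ÷ ₹7.1/kWh = 63 kWh
Runtime = 3 h/day × 14 days = 42 h
Power = 63 kWh ÷ 42 h = 1.5 kW = 1500 W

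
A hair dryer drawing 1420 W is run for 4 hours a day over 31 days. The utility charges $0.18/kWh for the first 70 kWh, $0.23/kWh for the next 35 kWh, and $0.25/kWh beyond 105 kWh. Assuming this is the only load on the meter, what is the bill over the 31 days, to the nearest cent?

$38.42

Runtime = 4 h/day × 31 days = 124 h
Energy = 1.42 kW × 124 h = 176.08 kWh
Tier 1 (0–70 kWh): 70 × $0.18 = $12.6
Tier 2 (70–105 kWh): 35 × $0.23 = $8.05
Above 105 kWh: 71.08 × $0.25 = $17.77
Bill = $38.42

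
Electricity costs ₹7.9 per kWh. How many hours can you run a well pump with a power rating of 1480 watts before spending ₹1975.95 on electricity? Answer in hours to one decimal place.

Energy available = ₹1975.95 ÷ ₹7.9/kWh = 250.1203 kWh
Hours = 250.1203 kWh ÷ 1.48 kW = 169.0 h

169.0 h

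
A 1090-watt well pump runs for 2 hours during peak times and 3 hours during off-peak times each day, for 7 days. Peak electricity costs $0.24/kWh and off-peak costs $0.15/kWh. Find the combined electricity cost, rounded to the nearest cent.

Peak energy = 1.09 kW × 2 h × 7 = 15.26 kWh
Off-peak energy = 1.09 kW × 3 h × 7 = 22.89 kWh
Cost = 15.26 × $0.24 + 22.89 × $0.15 = $3.6624 + $3.4335 = $7.10

$7.10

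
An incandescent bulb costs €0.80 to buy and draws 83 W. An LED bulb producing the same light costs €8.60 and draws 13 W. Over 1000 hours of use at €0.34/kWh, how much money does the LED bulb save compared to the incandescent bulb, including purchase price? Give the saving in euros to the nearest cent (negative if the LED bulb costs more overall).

€16.00

incandescent bulb: €0.80 + (83/1000) kW × 1000 h × €0.34 = €0.80 + €28.22 = €29.02
LED bulb: €8.60 + (13/1000) kW × 1000 h × €0.34 = €8.60 + €4.42 = €13.02
Saving = €29.02 − €13.02 = €16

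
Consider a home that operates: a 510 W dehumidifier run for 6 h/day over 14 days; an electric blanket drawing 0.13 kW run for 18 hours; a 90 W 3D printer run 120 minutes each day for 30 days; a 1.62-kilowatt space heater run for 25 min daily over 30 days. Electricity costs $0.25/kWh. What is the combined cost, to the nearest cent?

$17.71

dehumidifier: Runtime = 6 h/day × 14 days = 84 h
dehumidifier: 0.51 kW × 84 h = 42.84 kWh
electric blanket: 0.13 kW × 18 h = 2.34 kWh
3D printer: Runtime = 120 min × 30 = 3600 min = 60 h
3D printer: 0.09 kW × 60 h = 5.4 kWh
space heater: Runtime = 25 min × 30 = 750 min = 12.5 h
space heater: 1.62 kW × 12.5 h = 20.25 kWh
Total energy = 70.83 kWh
Cost = 70.83 × $0.25 = $17.71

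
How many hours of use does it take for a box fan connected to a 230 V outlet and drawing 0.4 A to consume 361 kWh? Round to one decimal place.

Power = 0.4 A × 230 V = 92 W = 0.092 kW
Hours = 361 kWh ÷ 0.092 kW = 3923.9 h

3923.9 h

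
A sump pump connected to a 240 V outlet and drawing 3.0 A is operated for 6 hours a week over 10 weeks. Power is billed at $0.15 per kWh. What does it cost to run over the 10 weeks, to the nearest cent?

$6.48

Power = 3.0 A × 240 V = 720 W = 0.72 kW
Runtime = 6 h/week × 10 weeks = 60 h
Energy = 0.72 kW × 60 h = 43.2 kWh
Cost = 43.2 kWh × $0.15/kWh = $6.48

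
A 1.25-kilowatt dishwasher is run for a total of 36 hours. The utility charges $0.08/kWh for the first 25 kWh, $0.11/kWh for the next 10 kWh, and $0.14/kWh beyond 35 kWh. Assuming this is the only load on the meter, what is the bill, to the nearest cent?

$4.50

Energy = 1.25 kW × 36 h = 45 kWh
Tier 1 (0–25 kWh): 25 × $0.08 = $2
Tier 2 (25–35 kWh): 10 × $0.11 = $1.1
Above 35 kWh: 10 × $0.14 = $1.4
Bill = $4.50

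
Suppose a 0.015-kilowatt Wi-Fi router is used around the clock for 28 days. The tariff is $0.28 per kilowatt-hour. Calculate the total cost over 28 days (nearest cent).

$2.82

Runtime = 24 h × 28 = 672 h
Energy = 0.015 kW × 672 h = 10.08 kWh
Cost = 10.08 kWh × $0.28/kWh = $2.82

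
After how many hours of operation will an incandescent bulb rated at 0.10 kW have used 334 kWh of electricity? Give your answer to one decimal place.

3340.0 h

Hours = 334 kWh ÷ 0.1 kW = 3340.0 h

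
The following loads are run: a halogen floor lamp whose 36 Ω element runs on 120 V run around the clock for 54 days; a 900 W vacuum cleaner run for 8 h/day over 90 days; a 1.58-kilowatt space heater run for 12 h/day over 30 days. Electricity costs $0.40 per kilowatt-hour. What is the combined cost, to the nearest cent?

halogen floor lamp: Power = V²/R = 120²/36 = 400 W = 0.4 kW
halogen floor lamp: Runtime = 24 h × 54 = 1296 h
halogen floor lamp: 0.4 kW × 1296 h = 518.4 kWh
vacuum cleaner: Runtime = 8 h/day × 90 days = 720 h
vacuum cleaner: 0.9 kW × 720 h = 648 kWh
space heater: Runtime = 12 h/day × 30 days = 360 h
space heater: 1.58 kW × 360 h = 568.8 kWh
Total energy = 1735.2 kWh
Cost = 1735.2 × $0.40 = $694.08

$694.08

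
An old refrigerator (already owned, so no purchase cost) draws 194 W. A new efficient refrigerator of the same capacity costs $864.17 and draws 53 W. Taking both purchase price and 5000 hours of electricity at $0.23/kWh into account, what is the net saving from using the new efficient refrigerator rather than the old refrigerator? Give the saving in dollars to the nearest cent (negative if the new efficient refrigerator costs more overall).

-$702.02

old refrigerator: $0.00 + (194/1000) kW × 5000 h × $0.23 = $0.00 + $223.1 = $223.1
new efficient refrigerator: $864.17 + (53/1000) kW × 5000 h × $0.23 = $864.17 + $60.95 = $925.12
Saving = $223.1 − $925.12 = −$702.02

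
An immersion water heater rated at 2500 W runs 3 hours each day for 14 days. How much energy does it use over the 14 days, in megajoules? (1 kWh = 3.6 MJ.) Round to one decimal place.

378.0 MJ

Runtime = 3 h/day × 14 days = 42 h
Energy = 2.5 kW × 42 h = 105 kWh
= 105 × 3.6 MJ = 378.0 MJ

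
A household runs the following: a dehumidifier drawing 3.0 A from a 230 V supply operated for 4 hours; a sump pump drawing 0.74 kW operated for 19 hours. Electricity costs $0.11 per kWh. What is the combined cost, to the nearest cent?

dehumidifier: Power = 3.0 A × 230 V = 690 W = 0.69 kW
dehumidifier: 0.69 kW × 4 h = 2.76 kWh
sump pump: 0.74 kW × 19 h = 14.06 kWh
Total energy = 16.82 kWh
Cost = 16.82 × $0.11 = $1.85

$1.85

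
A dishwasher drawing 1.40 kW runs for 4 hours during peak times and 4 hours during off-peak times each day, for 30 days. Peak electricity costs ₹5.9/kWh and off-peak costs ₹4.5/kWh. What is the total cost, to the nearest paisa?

₹1747.20

Peak energy = 1.4 kW × 4 h × 30 = 168 kWh
Off-peak energy = 1.4 kW × 4 h × 30 = 168 kWh
Cost = 168 × ₹5.9 + 168 × ₹4.5 = ₹991.2 + ₹756 = ₹1747.20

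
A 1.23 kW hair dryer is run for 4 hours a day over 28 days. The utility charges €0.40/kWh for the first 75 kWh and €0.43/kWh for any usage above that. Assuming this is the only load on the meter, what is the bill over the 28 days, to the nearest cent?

Runtime = 4 h/day × 28 days = 112 h
Energy = 1.23 kW × 112 h = 137.76 kWh
Tier 1 (0–75 kWh): 75 × €0.40 = €30
Above 75 kWh: 62.76 × €0.43 = €26.9868
Bill = €56.99

€56.99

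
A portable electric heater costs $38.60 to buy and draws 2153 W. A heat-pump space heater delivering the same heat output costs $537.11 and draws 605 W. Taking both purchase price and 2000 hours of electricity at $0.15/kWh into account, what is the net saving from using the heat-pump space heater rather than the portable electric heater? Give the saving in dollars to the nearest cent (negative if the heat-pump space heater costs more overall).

portable electric heater: $38.60 + (2153/1000) kW × 2000 h × $0.15 = $38.60 + $645.9 = $684.5
heat-pump space heater: $537.11 + (605/1000) kW × 2000 h × $0.15 = $537.11 + $181.5 = $718.61
Saving = $684.5 − $718.61 = −$34.11

-$34.11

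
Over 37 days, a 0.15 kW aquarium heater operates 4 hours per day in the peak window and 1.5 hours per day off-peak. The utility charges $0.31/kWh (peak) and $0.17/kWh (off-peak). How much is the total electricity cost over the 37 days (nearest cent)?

$8.30

Peak energy = 0.15 kW × 4 h × 37 = 22.2 kWh
Off-peak energy = 0.15 kW × 1.5 h × 37 = 8.325 kWh
Cost = 22.2 × $0.31 + 8.325 × $0.17 = $6.882 + $1.41525 = $8.30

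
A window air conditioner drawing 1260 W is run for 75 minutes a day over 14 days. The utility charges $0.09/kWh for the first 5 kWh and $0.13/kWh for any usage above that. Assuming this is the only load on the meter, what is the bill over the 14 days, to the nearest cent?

Runtime = 75 min × 14 = 1050 min = 17.5 h
Energy = 1.26 kW × 17.5 h = 22.05 kWh
Tier 1 (0–5 kWh): 5 × $0.09 = $0.45
Above 5 kWh: 17.05 × $0.13 = $2.2165
Bill = $2.67

$2.67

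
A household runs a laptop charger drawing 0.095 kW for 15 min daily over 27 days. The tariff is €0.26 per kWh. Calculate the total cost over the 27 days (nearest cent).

€0.17

Runtime = 15 min × 27 = 405 min = 6.75 h
Energy = 0.095 kW × 6.75 h = 0.64125 kWh
Cost = 0.64125 kWh × €0.26/kWh = €0.17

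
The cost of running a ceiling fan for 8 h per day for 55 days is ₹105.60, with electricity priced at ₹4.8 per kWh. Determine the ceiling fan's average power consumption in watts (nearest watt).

Energy = ₹105.60 ÷ ₹4.8/kWh = 22 kWh
Runtime = 8 h/day × 55 days = 440 h
Power = 22 kWh ÷ 440 h = 0.05 kW = 50 W

50 W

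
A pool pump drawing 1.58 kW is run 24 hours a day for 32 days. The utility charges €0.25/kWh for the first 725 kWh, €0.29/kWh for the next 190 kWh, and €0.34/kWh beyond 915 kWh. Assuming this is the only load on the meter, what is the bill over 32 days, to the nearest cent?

€337.82

Runtime = 24 h × 32 = 768 h
Energy = 1.58 kW × 768 h = 1213.44 kWh
Tier 1 (0–725 kWh): 725 × €0.25 = €181.25
Tier 2 (725–915 kWh): 190 × €0.29 = €55.1
Above 915 kWh: 298.44 × €0.34 = €101.4696
Bill = €337.82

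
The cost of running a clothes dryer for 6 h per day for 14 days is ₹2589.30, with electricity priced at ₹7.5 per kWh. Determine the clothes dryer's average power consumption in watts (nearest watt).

Energy = ₹2589.30 ÷ ₹7.5/kWh = 345.24 kWh
Runtime = 6 h/day × 14 days = 84 h
Power = 345.24 kWh ÷ 84 h = 4.11 kW = 4110 W

4110 W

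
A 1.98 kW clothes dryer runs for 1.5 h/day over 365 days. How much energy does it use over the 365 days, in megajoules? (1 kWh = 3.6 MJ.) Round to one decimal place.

3902.6 MJ

Runtime = 1.5 h/day × 365 days = 547.5 h
Energy = 1.98 kW × 547.5 h = 1084.05 kWh
= 1084.05 × 3.6 MJ = 3902.6 MJ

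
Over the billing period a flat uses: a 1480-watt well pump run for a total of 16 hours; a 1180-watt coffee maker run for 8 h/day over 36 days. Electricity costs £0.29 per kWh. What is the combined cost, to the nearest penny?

£105.42

well pump: 1.48 kW × 16 h = 23.68 kWh
coffee maker: Runtime = 8 h/day × 36 days = 288 h
coffee maker: 1.18 kW × 288 h = 339.84 kWh
Total energy = 363.52 kWh
Cost = 363.52 × £0.29 = £105.42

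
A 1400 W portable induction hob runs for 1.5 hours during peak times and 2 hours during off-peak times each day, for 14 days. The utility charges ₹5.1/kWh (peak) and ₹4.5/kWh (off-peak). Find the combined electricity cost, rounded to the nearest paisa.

Peak energy = 1.4 kW × 1.5 h × 14 = 29.4 kWh
Off-peak energy = 1.4 kW × 2 h × 14 = 39.2 kWh
Cost = 29.4 × ₹5.1 + 39.2 × ₹4.5 = ₹149.94 + ₹176.4 = ₹326.34

₹326.34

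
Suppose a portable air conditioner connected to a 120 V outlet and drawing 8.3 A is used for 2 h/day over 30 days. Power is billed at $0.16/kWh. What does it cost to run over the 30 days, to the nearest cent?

$9.56

Power = 8.3 A × 120 V = 996 W = 0.996 kW
Runtime = 2 h/day × 30 days = 60 h
Energy = 0.996 kW × 60 h = 59.76 kWh
Cost = 59.76 kWh × $0.16/kWh = $9.56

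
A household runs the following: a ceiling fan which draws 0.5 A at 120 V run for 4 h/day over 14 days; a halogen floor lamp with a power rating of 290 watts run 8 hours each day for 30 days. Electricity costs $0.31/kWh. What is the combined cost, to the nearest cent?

ceiling fan: Power = 0.5 A × 120 V = 60 W = 0.06 kW
ceiling fan: Runtime = 4 h/day × 14 days = 56 h
ceiling fan: 0.06 kW × 56 h = 3.36 kWh
halogen floor lamp: Runtime = 8 h/day × 30 days = 240 h
halogen floor lamp: 0.29 kW × 240 h = 69.6 kWh
Total energy = 72.96 kWh
Cost = 72.96 × $0.31 = $22.62

$22.62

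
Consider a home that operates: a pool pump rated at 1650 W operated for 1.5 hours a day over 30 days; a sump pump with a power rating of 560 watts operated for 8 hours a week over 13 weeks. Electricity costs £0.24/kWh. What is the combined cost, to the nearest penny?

pool pump: Runtime = 1.5 h/day × 30 days = 45 h
pool pump: 1.65 kW × 45 h = 74.25 kWh
sump pump: Runtime = 8 h/week × 13 weeks = 104 h
sump pump: 0.56 kW × 104 h = 58.24 kWh
Total energy = 132.49 kWh
Cost = 132.49 × £0.24 = £31.80

£31.80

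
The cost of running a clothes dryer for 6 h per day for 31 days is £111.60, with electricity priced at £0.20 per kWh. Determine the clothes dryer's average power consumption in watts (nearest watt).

Energy = £111.60 ÷ £0.20/kWh = 558 kWh
Runtime = 6 h/day × 31 days = 186 h
Power = 558 kWh ÷ 186 h = 3 kW = 3000 W

3000 W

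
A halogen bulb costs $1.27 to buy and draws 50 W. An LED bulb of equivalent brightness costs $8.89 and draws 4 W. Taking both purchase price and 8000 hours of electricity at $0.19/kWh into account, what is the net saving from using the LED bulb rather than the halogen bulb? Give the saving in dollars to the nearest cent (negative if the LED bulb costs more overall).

$62.30

halogen bulb: $1.27 + (50/1000) kW × 8000 h × $0.19 = $1.27 + $76 = $77.27
LED bulb: $8.89 + (4/1000) kW × 8000 h × $0.19 = $8.89 + $6.08 = $14.97
Saving = $77.27 − $14.97 = $62.3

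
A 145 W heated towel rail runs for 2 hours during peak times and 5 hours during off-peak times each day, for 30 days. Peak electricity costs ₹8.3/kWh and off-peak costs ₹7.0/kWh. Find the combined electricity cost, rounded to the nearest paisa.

Peak energy = 0.145 kW × 2 h × 30 = 8.7 kWh
Off-peak energy = 0.145 kW × 5 h × 30 = 21.75 kWh
Cost = 8.7 × ₹8.3 + 21.75 × ₹7.0 = ₹72.21 + ₹152.25 = ₹224.46

₹224.46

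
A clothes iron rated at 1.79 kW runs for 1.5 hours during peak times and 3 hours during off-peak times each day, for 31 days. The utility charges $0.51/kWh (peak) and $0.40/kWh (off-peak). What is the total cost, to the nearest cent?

$109.04

Peak energy = 1.79 kW × 1.5 h × 31 = 83.235 kWh
Off-peak energy = 1.79 kW × 3 h × 31 = 166.47 kWh
Cost = 83.235 × $0.51 + 166.47 × $0.40 = $42.44985 + $66.588 = $109.04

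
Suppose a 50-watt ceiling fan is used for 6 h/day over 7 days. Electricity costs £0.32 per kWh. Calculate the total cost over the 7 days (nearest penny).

£0.67

Runtime = 6 h/day × 7 days = 42 h
Energy = 0.05 kW × 42 h = 2.1 kWh
Cost = 2.1 kWh × £0.32/kWh = £0.67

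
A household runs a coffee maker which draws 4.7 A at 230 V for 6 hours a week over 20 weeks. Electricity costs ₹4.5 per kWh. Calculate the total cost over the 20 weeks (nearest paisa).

Power = 4.7 A × 230 V = 1081 W = 1.081 kW
Runtime = 6 h/week × 20 weeks = 120 h
Energy = 1.081 kW × 120 h = 129.72 kWh
Cost = 129.72 kWh × ₹4.5/kWh = ₹583.74

₹583.74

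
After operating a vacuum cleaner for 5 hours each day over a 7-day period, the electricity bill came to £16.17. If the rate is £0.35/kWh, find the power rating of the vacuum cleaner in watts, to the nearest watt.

Energy = £16.17 ÷ £0.35/kWh = 46.2 kWh
Runtime = 5 h/day × 7 days = 35 h
Power = 46.2 kWh ÷ 35 h = 1.32 kW = 1320 W

1320 W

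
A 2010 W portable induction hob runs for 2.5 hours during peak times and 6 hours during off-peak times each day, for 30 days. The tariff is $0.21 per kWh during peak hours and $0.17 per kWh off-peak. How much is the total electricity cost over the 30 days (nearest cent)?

Peak energy = 2.01 kW × 2.5 h × 30 = 150.75 kWh
Off-peak energy = 2.01 kW × 6 h × 30 = 361.8 kWh
Cost = 150.75 × $0.21 + 361.8 × $0.17 = $31.6575 + $61.506 = $93.16

$93.16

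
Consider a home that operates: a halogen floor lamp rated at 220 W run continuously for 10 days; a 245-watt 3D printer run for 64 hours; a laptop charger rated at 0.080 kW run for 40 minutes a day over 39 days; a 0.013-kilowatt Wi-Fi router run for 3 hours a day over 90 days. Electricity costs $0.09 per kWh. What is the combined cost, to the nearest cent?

halogen floor lamp: Runtime = 24 h × 10 = 240 h
halogen floor lamp: 0.22 kW × 240 h = 52.8 kWh
3D printer: 0.245 kW × 64 h = 15.68 kWh
laptop charger: Runtime = 40 min × 39 = 1560 min = 26 h
laptop charger: 0.08 kW × 26 h = 2.08 kWh
Wi-Fi router: Runtime = 3 h/day × 90 days = 270 h
Wi-Fi router: 0.013 kW × 270 h = 3.51 kWh
Total energy = 74.07 kWh
Cost = 74.07 × $0.09 = $6.67

$6.67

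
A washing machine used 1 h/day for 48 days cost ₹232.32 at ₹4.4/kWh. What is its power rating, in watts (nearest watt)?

1100 W

Energy = ₹232.32 ÷ ₹4.4/kWh = 52.8 kWh
Runtime = 1 h/day × 48 days = 48 h
Power = 52.8 kWh ÷ 48 h = 1.1 kW = 1100 W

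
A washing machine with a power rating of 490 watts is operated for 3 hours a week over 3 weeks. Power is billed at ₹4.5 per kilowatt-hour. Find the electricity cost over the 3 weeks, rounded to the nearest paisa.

₹19.85

Runtime = 3 h/week × 3 weeks = 9 h
Energy = 0.49 kW × 9 h = 4.41 kWh
Cost = 4.41 kWh × ₹4.5/kWh = ₹19.85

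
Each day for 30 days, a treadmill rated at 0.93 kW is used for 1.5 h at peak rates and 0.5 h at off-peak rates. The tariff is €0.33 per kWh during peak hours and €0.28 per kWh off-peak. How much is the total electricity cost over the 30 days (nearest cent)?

€17.72

Peak energy = 0.93 kW × 1.5 h × 30 = 41.85 kWh
Off-peak energy = 0.93 kW × 0.5 h × 30 = 13.95 kWh
Cost = 41.85 × €0.33 + 13.95 × €0.28 = €13.8105 + €3.906 = €17.72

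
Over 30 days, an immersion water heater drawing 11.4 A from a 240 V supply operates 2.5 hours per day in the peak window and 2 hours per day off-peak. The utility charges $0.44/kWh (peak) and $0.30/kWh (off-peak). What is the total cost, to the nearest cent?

$139.54

Power = 11.4 A × 240 V = 2736 W = 2.736 kW
Peak energy = 2.736 kW × 2.5 h × 30 = 205.2 kWh
Off-peak energy = 2.736 kW × 2 h × 30 = 164.16 kWh
Cost = 205.2 × $0.44 + 164.16 × $0.30 = $90.288 + $49.248 = $139.54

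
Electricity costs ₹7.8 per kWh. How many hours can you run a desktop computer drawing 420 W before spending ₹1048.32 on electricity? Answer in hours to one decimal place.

320.0 h

Energy available = ₹1048.32 ÷ ₹7.8/kWh = 134.4 kWh
Hours = 134.4 kWh ÷ 0.42 kW = 320.0 h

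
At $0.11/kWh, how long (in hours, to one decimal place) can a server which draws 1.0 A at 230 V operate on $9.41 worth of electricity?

371.9 h

Power = 1.0 A × 230 V = 230 W = 0.23 kW
Energy available = $9.41 ÷ $0.11/kWh = 85.5455 kWh
Hours = 85.5455 kWh ÷ 0.23 kW = 371.9 h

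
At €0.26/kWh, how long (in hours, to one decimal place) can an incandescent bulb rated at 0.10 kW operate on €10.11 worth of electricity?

388.8 h

Energy available = €10.11 ÷ €0.26/kWh = 38.8846 kWh
Hours = 38.8846 kWh ÷ 0.1 kW = 388.8 h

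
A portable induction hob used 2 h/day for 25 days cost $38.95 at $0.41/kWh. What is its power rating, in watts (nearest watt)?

1900 W

Energy = $38.95 ÷ $0.41/kWh = 95 kWh
Runtime = 2 h/day × 25 days = 50 h
Power = 95 kWh ÷ 50 h = 1.9 kW = 1900 W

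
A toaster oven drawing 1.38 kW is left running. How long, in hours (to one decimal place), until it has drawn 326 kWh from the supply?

Hours = 326 kWh ÷ 1.38 kW = 236.2 h

236.2 h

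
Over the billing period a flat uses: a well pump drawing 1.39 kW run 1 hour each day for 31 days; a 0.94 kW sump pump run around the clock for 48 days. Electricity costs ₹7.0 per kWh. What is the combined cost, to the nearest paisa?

₹7881.79

well pump: Runtime = 1 h/day × 31 days = 31 h
well pump: 1.39 kW × 31 h = 43.09 kWh
sump pump: Runtime = 24 h × 48 = 1152 h
sump pump: 0.94 kW × 1152 h = 1082.88 kWh
Total energy = 1125.97 kWh
Cost = 1125.97 × ₹7.0 = ₹7881.79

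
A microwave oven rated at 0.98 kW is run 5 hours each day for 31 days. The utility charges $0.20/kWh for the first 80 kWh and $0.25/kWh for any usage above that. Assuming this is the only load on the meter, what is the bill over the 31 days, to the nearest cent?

Runtime = 5 h/day × 31 days = 155 h
Energy = 0.98 kW × 155 h = 151.9 kWh
Tier 1 (0–80 kWh): 80 × $0.20 = $16
Above 80 kWh: 71.9 × $0.25 = $17.975
Bill = $33.98

$33.98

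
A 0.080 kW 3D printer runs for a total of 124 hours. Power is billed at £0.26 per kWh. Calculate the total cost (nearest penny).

Energy = 0.08 kW × 124 h = 9.92 kWh
Cost = 9.92 kWh × £0.26/kWh = £2.58

£2.58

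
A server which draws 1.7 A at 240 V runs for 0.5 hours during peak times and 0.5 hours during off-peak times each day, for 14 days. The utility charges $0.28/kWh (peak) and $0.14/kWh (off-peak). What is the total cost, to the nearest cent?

Power = 1.7 A × 240 V = 408 W = 0.408 kW
Peak energy = 0.408 kW × 0.5 h × 14 = 2.856 kWh
Off-peak energy = 0.408 kW × 0.5 h × 14 = 2.856 kWh
Cost = 2.856 × $0.28 + 2.856 × $0.14 = $0.79968 + $0.39984 = $1.20

$1.20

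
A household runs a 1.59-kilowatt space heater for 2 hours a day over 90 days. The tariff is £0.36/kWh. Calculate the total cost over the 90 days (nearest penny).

Runtime = 2 h/day × 90 days = 180 h
Energy = 1.59 kW × 180 h = 286.2 kWh
Cost = 286.2 kWh × £0.36/kWh = £103.03

£103.03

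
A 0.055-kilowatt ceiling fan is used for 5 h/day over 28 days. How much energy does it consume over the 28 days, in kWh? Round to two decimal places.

7.70 kWh

Runtime = 5 h/day × 28 days = 140 h
Energy = 0.055 kW × 140 h = 7.7 kWh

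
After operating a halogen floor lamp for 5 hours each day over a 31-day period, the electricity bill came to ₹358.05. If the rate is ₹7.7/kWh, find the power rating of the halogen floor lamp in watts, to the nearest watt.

300 W

Energy = ₹358.05 ÷ ₹7.7/kWh = 46.5 kWh
Runtime = 5 h/day × 31 days = 155 h
Power = 46.5 kWh ÷ 155 h = 0.3 kW = 300 W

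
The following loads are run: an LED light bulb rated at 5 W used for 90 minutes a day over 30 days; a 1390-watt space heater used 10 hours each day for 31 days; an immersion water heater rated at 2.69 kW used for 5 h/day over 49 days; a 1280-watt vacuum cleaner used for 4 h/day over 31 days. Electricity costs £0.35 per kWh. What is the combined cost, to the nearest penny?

£437.11

LED light bulb: Runtime = 90 min × 30 = 2700 min = 45 h
LED light bulb: 0.005 kW × 45 h = 0.225 kWh
space heater: Runtime = 10 h/day × 31 days = 310 h
space heater: 1.39 kW × 310 h = 430.9 kWh
immersion water heater: Runtime = 5 h/day × 49 days = 245 h
immersion water heater: 2.69 kW × 245 h = 659.05 kWh
vacuum cleaner: Runtime = 4 h/day × 31 days = 124 h
vacuum cleaner: 1.28 kW × 124 h = 158.72 kWh
Total energy = 1248.895 kWh
Cost = 1248.895 × £0.35 = £437.11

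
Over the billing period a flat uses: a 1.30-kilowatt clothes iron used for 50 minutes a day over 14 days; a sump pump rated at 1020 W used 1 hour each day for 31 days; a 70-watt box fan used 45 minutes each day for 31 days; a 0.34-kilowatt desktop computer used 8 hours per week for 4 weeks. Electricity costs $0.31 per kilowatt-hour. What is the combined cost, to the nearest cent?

clothes iron: Runtime = 50 min × 14 = 700 min = 11.666666… h
clothes iron: 1.3 kW × 11.666666… h = 15.166666… kWh
sump pump: Runtime = 1 h/day × 31 days = 31 h
sump pump: 1.02 kW × 31 h = 31.62 kWh
box fan: Runtime = 45 min × 31 = 1395 min = 23.25 h
box fan: 0.07 kW × 23.25 h = 1.6275 kWh
desktop computer: Runtime = 8 h/week × 4 weeks = 32 h
desktop computer: 0.34 kW × 32 h = 10.88 kWh
Total energy = 59.294166… kWh
Cost = 59.294166… × $0.31 = $18.38

$18.38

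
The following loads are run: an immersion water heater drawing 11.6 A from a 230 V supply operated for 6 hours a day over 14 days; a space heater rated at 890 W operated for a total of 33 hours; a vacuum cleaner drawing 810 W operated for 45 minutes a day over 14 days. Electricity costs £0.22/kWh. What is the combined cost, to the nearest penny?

£57.64

immersion water heater: Power = 11.6 A × 230 V = 2668 W = 2.668 kW
immersion water heater: Runtime = 6 h/day × 14 days = 84 h
immersion water heater: 2.668 kW × 84 h = 224.112 kWh
space heater: 0.89 kW × 33 h = 29.37 kWh
vacuum cleaner: Runtime = 45 min × 14 = 630 min = 10.5 h
vacuum cleaner: 0.81 kW × 10.5 h = 8.505 kWh
Total energy = 261.987 kWh
Cost = 261.987 × £0.22 = £57.64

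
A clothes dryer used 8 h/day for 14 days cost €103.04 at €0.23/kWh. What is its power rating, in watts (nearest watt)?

Energy = €103.04 ÷ €0.23/kWh = 448 kWh
Runtime = 8 h/day × 14 days = 112 h
Power = 448 kWh ÷ 112 h = 4 kW = 4000 W

4000 W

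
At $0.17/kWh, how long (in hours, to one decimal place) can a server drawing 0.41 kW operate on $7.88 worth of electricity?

113.1 h

Energy available = $7.88 ÷ $0.17/kWh = 46.3529 kWh
Hours = 46.3529 kWh ÷ 0.41 kW = 113.1 h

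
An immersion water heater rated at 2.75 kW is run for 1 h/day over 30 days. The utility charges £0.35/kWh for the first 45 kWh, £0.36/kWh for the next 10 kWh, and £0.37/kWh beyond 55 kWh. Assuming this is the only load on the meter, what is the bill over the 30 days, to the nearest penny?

£29.53

Runtime = 1 h/day × 30 days = 30 h
Energy = 2.75 kW × 30 h = 82.5 kWh
Tier 1 (0–45 kWh): 45 × £0.35 = £15.75
Tier 2 (45–55 kWh): 10 × £0.36 = £3.6
Above 55 kWh: 27.5 × £0.37 = £10.175
Bill = £29.53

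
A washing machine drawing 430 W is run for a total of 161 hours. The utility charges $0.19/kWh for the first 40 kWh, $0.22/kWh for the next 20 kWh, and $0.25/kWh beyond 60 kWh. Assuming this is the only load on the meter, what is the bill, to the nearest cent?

Energy = 0.43 kW × 161 h = 69.23 kWh
Tier 1 (0–40 kWh): 40 × $0.19 = $7.6
Tier 2 (40–60 kWh): 20 × $0.22 = $4.4
Above 60 kWh: 9.23 × $0.25 = $2.3075
Bill = $14.31

$14.31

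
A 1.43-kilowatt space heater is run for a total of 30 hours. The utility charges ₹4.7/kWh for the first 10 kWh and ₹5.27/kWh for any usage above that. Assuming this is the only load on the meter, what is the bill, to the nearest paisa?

Energy = 1.43 kW × 30 h = 42.9 kWh
Tier 1 (0–10 kWh): 10 × ₹4.7 = ₹47
Above 10 kWh: 32.9 × ₹5.27 = ₹173.383
Bill = ₹220.38

₹220.38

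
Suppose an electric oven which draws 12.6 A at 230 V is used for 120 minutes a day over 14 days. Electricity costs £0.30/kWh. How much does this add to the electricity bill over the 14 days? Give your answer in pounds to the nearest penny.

£24.34

Power = 12.6 A × 230 V = 2898 W = 2.898 kW
Runtime = 120 min × 14 = 1680 min = 28 h
Energy = 2.898 kW × 28 h = 81.144 kWh
Cost = 81.144 kWh × £0.30/kWh = £24.34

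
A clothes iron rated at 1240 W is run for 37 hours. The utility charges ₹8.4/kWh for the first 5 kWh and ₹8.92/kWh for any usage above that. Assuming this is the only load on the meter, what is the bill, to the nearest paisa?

Energy = 1.24 kW × 37 h = 45.88 kWh
Tier 1 (0–5 kWh): 5 × ₹8.4 = ₹42
Above 5 kWh: 40.88 × ₹8.92 = ₹364.6496
Bill = ₹406.65

₹406.65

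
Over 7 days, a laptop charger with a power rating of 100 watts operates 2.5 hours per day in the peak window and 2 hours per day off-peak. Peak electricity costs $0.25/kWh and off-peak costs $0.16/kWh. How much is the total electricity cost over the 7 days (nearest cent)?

Peak energy = 0.1 kW × 2.5 h × 7 = 1.75 kWh
Off-peak energy = 0.1 kW × 2 h × 7 = 1.4 kWh
Cost = 1.75 × $0.25 + 1.4 × $0.16 = $0.4375 + $0.224 = $0.66

$0.66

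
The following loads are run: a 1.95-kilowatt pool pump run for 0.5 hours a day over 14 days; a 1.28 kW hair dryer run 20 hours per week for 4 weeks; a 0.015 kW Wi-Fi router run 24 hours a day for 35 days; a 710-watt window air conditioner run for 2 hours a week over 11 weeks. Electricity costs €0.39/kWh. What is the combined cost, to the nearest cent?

€56.27

pool pump: Runtime = 0.5 h/day × 14 days = 7 h
pool pump: 1.95 kW × 7 h = 13.65 kWh
hair dryer: Runtime = 20 h/week × 4 weeks = 80 h
hair dryer: 1.28 kW × 80 h = 102.4 kWh
Wi-Fi router: Runtime = 24 h × 35 = 840 h
Wi-Fi router: 0.015 kW × 840 h = 12.6 kWh
window air conditioner: Runtime = 2 h/week × 11 weeks = 22 h
window air conditioner: 0.71 kW × 22 h = 15.62 kWh
Total energy = 144.27 kWh
Cost = 144.27 × €0.39 = €56.27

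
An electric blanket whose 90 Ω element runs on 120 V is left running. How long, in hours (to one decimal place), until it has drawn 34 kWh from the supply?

212.5 h

Power = V²/R = 120²/90 = 160 W = 0.16 kW
Hours = 34 kWh ÷ 0.16 kW = 212.5 h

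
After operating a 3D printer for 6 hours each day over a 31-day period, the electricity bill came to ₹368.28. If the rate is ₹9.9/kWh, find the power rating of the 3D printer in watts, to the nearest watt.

200 W

Energy = ₹368.28 ÷ ₹9.9/kWh = 37.2 kWh
Runtime = 6 h/day × 31 days = 186 h
Power = 37.2 kWh ÷ 186 h = 0.2 kW = 200 W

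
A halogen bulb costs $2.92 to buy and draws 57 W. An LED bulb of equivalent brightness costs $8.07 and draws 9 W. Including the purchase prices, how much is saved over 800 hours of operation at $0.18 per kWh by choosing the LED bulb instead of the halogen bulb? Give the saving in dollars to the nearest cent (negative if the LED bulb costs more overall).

halogen bulb: $2.92 + (57/1000) kW × 800 h × $0.18 = $2.92 + $8.208 = $11.128
LED bulb: $8.07 + (9/1000) kW × 800 h × $0.18 = $8.07 + $1.296 = $9.366
Saving = $11.128 − $9.366 = $1.762 → $1.76

$1.76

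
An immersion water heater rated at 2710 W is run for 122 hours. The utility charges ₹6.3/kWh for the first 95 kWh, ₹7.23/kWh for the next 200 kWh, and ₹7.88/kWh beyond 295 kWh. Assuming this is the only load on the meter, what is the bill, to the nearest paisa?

Energy = 2.71 kW × 122 h = 330.62 kWh
Tier 1 (0–95 kWh): 95 × ₹6.3 = ₹598.5
Tier 2 (95–295 kWh): 200 × ₹7.23 = ₹1446
Above 295 kWh: 35.62 × ₹7.88 = ₹280.6856
Bill = ₹2325.19

₹2325.19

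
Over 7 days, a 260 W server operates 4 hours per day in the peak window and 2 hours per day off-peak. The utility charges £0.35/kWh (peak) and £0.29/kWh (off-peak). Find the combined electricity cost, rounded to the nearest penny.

£3.60

Peak energy = 0.26 kW × 4 h × 7 = 7.28 kWh
Off-peak energy = 0.26 kW × 2 h × 7 = 3.64 kWh
Cost = 7.28 × £0.35 + 3.64 × £0.29 = £2.548 + £1.0556 = £3.60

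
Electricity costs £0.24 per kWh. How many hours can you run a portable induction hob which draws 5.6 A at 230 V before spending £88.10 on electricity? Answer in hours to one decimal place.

Power = 5.6 A × 230 V = 1288 W = 1.288 kW
Energy available = £88.10 ÷ £0.24/kWh = 367.0833 kWh
Hours = 367.0833 kWh ÷ 1.288 kW = 285.0 h

285.0 h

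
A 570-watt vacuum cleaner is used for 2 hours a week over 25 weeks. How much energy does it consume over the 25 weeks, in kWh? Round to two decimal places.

Runtime = 2 h/week × 25 weeks = 50 h
Energy = 0.57 kW × 50 h = 28.5 kWh

28.50 kWh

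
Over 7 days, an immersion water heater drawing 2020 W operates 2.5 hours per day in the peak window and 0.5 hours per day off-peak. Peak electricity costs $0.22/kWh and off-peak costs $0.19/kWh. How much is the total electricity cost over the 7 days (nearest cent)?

$9.12

Peak energy = 2.02 kW × 2.5 h × 7 = 35.35 kWh
Off-peak energy = 2.02 kW × 0.5 h × 7 = 7.07 kWh
Cost = 35.35 × $0.22 + 7.07 × $0.19 = $7.777 + $1.3433 = $9.12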